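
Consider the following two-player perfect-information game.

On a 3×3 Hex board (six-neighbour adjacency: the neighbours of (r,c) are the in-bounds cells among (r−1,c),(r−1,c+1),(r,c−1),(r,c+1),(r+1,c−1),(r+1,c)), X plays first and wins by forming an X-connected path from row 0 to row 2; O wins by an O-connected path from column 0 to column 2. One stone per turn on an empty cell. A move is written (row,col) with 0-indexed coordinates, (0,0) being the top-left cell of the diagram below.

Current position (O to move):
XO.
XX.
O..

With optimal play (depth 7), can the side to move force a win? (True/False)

ply 1, O at XO./XX./O.. | (0,2)=-1→XOO/XX./O..; (1,2)=-1→XO./XXO/O..; (2,1)=+1→XO./XX./OO.*; (2,2)=-1→XO./XX./O.O
ply 2, X at XO./XX./OO. | (0,2)=-1→XOX/XX./OO.*; (1,2)=-1→XO./XXX/OO.; (2,2)=-1→XO./XX./OOX
ply 3, O at XOX/XX./OO. | (1,2)=+1→XOX/XXO/OO.*; (2,2)=+1→XOX/XX./OOO
ply 4: XOX/XXO/OO. is terminal -1 (X); from XO./XX./O.. depth 7

O winning at [XO./XX./O..]: True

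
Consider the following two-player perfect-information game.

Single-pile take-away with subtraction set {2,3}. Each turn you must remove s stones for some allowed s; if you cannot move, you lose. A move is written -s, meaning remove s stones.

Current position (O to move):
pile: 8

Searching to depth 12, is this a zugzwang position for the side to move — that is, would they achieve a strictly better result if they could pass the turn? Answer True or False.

zugzwang(8, O) = False

p1 O@[8]: -2[6]+1* -3[5]+1
p2 X@[6]: -2[4]-1* -3[3]-1
p3 O@[4]: -2[2]-1 -3[1]+1*
p4 X@[1] terminal -1; root [8] d12
pass branch (X moves first from the same position):
  | p1 X@[8]: -2[6]+1* -3[5]+1
  | p2 O@[6]: -2[4]-1* -3[3]-1
  | p3 X@[4]: -2[2]-1 -3[1]+1*
  | p4 O@[1] terminal -1; root [8] d12
O moving scores +1; O passing scores -1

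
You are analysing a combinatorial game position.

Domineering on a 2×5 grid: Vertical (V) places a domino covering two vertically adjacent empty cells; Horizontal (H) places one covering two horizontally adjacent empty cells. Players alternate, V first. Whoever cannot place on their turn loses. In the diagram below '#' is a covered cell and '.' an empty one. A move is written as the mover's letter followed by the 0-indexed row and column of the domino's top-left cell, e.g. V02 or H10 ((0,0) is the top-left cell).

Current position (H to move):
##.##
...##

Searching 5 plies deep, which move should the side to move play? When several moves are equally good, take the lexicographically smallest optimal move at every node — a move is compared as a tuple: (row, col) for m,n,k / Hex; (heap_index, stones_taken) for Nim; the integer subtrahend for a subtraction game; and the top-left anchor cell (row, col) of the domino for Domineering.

H's best at [##.##/...##]: H11

[##.##/...##] H move#1: H10:-1/##.##/##.##, H11:+1/##.##/.####*
[##.##/.####] end (terminal -1, V#2); searched ##.##/...## to 5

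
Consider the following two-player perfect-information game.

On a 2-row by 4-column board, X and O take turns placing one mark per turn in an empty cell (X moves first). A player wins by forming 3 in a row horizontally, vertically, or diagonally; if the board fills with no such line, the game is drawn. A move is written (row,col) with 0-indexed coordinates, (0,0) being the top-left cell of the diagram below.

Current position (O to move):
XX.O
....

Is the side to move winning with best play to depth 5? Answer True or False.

[XX.O/....] O move#1: (0,2):+0/XXOO/....*, (1,0):-1/XX.O/O..., (1,1):-1/XX.O/.O.., (1,2):-1/XX.O/..O., (1,3):-1/XX.O/...O
[XXOO/....] X move#2: (1,0):+0/XXOO/X...*, (1,1):+0/XXOO/.X.., (1,2):+0/XXOO/..X., (1,3):+0/XXOO/...X
[XXOO/X...] O move#3: (1,1):+0/XXOO/XO..*, (1,2):+0/XXOO/X.O., (1,3):+0/XXOO/X..O
[XXOO/XO..] X move#4: (1,2):+0/XXOO/XOX.*, (1,3):+0/XXOO/XO.X
[XXOO/XOX.] O move#5: (1,3):+0/XXOO/XOXO*
[XXOO/XOXO] end (terminal +0, X#6); searched XX.O/.... to 5

O winning at [XX.O/....]: False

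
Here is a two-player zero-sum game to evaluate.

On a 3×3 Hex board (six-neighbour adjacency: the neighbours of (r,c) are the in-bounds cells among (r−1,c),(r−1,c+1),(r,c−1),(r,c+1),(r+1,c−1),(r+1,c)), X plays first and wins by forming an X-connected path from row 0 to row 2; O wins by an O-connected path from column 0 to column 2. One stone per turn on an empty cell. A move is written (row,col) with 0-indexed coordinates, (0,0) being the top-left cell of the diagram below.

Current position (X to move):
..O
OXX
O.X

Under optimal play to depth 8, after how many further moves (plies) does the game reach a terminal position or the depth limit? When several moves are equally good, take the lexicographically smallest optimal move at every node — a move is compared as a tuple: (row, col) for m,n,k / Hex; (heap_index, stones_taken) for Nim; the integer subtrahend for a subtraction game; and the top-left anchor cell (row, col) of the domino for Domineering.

PV length from [..O/OXX/O.X]: 1 ply

[..O/OXX/O.X] X move#1: (0,0):-1/X.O/OXX/O.X, (0,1):+1/.XO/OXX/O.X*, (2,1):-1/..O/OXX/OXX
[.XO/OXX/O.X] end (terminal -1, O#2); searched ..O/OXX/O.X to 8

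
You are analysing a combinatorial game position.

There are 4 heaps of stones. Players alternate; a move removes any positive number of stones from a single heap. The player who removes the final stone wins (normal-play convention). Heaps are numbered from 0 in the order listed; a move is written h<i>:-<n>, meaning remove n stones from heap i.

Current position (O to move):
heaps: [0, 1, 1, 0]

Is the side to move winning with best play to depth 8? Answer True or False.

O winning at [(0,1,1,0)]: False

ply 1, O at (0,1,1,0) | h1:-1=-1→(0,0,1,0)*; h2:-1=-1→(0,1,0,0)
ply 2, X at (0,0,1,0) | h2:-1=+1→(0,0,0,0)*
ply 3: (0,0,0,0) is terminal -1 (O); from (0,1,1,0) depth 8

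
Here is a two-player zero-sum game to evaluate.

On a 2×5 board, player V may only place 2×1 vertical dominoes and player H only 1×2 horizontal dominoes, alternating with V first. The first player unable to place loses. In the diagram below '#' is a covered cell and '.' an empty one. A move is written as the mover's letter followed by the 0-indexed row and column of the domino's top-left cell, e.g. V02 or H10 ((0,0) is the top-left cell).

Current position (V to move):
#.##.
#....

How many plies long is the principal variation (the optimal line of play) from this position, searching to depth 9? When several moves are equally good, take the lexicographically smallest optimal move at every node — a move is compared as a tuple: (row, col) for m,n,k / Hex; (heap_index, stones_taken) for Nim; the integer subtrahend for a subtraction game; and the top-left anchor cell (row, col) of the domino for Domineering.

[#.##./#....] V move#1: V01:-1/####./##...*, V04:-1/#.###/#...#
[####./##...] H move#2: H12:-1/####./####., H13:+1/####./##.##*
[####./##.##] end (terminal -1, V#3); searched #.##./#.... to 9

PV length from [#.##./#....]: 2 plies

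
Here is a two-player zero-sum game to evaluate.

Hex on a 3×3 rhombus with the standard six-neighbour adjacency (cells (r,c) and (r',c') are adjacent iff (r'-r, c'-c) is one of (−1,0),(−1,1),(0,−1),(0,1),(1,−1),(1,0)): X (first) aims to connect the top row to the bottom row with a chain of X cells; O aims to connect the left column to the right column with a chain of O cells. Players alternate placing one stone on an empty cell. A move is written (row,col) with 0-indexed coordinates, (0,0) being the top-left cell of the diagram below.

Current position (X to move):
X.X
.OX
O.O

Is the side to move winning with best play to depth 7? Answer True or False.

ply 1, X at X.X/.OX/O.O | (0,1)=-1→XXX/.OX/O.O; (1,0)=-1→X.X/XOX/O.O; (2,1)=+1→X.X/.OX/OXO*
ply 2: X.X/.OX/OXO is terminal -1 (O); from X.X/.OX/O.O depth 7

X winning at [X.X/.OX/O.O]: True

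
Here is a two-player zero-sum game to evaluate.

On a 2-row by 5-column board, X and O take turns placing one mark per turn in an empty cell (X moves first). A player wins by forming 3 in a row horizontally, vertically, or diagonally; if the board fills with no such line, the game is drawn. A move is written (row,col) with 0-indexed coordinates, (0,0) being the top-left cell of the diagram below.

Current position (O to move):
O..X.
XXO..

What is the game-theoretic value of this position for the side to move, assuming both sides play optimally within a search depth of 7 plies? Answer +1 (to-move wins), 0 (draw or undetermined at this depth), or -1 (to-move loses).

ply 1, O at O..X./XXO.. | (0,1)=+0→OO.X./XXO..*; (0,2)=+0→O.OX./XXO..; (0,4)=+0→O..XO/XXO..; (1,3)=+0→O..X./XXOO.; (1,4)=+0→O..X./XXO.O
ply 2, X at OO.X./XXO.. | (0,2)=+0→OOXX./XXO..*; (0,4)=-1→OO.XX/XXO..; (1,3)=-1→OO.X./XXOX.; (1,4)=-1→OO.X./XXO.X
ply 3, O at OOXX./XXO.. | (0,4)=+0→OOXXO/XXO..*; (1,3)=-1→OOXX./XXOO.; (1,4)=-1→OOXX./XXO.O
ply 4, X at OOXXO/XXO.. | (1,3)=+0→OOXXO/XXOX.*; (1,4)=+0→OOXXO/XXO.X
ply 5, O at OOXXO/XXOX. | (1,4)=+0→OOXXO/XXOXO*
ply 6: OOXXO/XXOXO is terminal +0 (X); from O..X./XXO.. depth 7

value(O..X./XXO.., O) = 0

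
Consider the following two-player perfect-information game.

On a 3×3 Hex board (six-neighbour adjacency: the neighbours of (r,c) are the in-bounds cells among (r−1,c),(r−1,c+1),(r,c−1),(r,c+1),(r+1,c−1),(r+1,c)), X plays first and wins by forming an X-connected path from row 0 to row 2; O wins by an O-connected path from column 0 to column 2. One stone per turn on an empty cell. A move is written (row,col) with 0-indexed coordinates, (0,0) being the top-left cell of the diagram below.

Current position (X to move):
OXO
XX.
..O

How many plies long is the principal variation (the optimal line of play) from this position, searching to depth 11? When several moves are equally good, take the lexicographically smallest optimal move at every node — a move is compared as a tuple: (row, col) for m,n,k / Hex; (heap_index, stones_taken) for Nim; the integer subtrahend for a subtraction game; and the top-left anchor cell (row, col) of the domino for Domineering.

ply 1, X at OXO/XX./..O | (1,2)=+1→OXO/XXX/..O*; (2,0)=+1→OXO/XX./X.O; (2,1)=+1→OXO/XX./.XO
ply 2, O at OXO/XXX/..O | (2,0)=-1→OXO/XXX/O.O*; (2,1)=-1→OXO/XXX/.OO
ply 3, X at OXO/XXX/O.O | (2,1)=+1→OXO/XXX/OXO*
ply 4: OXO/XXX/OXO is terminal -1 (O); from OXO/XX./..O depth 11

PV length from [OXO/XX./..O]: 3 plies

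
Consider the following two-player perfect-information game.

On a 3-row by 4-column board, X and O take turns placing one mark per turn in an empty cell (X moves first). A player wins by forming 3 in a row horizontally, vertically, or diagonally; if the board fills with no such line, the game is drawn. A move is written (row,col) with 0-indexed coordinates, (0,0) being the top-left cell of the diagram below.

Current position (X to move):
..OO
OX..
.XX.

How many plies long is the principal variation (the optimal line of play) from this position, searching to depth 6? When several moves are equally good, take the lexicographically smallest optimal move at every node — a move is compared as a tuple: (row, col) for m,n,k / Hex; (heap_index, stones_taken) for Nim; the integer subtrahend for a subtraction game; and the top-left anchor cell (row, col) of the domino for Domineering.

PV length from [..OO/OX../.XX.]: 1 ply

p1 X@[..OO/OX../.XX.]: (0,0)[X.OO/OX../.XX.]+1* (0,1)[.XOO/OX../.XX.]+1 (1,2)[..OO/OXX./.XX.]-1 (1,3)[..OO/OX.X/.XX.]-1 (2,0)[..OO/OX../XXX.]+1 (2,3)[..OO/OX../.XXX]+1
p2 O@[X.OO/OX../.XX.] terminal -1; root [..OO/OX../.XX.] d6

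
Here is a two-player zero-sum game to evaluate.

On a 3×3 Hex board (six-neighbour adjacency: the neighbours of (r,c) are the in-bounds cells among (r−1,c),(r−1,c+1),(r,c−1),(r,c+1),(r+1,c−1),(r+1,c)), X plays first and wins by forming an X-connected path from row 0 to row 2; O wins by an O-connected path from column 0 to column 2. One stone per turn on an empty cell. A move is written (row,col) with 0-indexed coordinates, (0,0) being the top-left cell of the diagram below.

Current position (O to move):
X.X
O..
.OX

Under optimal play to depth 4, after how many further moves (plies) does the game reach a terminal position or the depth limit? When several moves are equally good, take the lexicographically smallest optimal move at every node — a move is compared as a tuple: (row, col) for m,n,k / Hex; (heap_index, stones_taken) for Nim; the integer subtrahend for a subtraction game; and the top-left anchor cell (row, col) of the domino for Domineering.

PV length from [X.X/O../.OX]: 3 plies

p1 O@[X.X/O../.OX]: (0,1)[XOX/O../.OX]-1 (1,1)[X.X/OO./.OX]-1 (1,2)[X.X/O.O/.OX]+1* (2,0)[X.X/O../OOX]-1
p2 X@[X.X/O.O/.OX]: (0,1)[XXX/O.O/.OX]-1* (1,1)[X.X/OXO/.OX]-1 (2,0)[X.X/O.O/XOX]-1
p3 O@[XXX/O.O/.OX]: (1,1)[XXX/OOO/.OX]+1* (2,0)[XXX/O.O/OOX]+1
p4 X@[XXX/OOO/.OX] terminal -1; root [X.X/O../.OX] d4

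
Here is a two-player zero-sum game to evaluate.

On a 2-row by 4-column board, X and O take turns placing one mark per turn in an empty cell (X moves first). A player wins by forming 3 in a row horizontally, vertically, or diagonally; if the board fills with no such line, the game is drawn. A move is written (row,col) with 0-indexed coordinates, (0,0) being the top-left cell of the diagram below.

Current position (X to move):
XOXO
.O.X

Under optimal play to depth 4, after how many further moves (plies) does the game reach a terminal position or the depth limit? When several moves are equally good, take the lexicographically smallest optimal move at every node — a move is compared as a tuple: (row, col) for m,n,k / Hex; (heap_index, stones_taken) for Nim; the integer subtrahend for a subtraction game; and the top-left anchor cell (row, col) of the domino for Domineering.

PV length from [XOXO/.O.X]: 2 plies

[XOXO/.O.X] X move#1: (1,0):+0/XOXO/XO.X*, (1,2):+0/XOXO/.OXX
[XOXO/XO.X] O move#2: (1,2):+0/XOXO/XOOX*
[XOXO/XOOX] end (terminal +0, X#3); searched XOXO/.O.X to 4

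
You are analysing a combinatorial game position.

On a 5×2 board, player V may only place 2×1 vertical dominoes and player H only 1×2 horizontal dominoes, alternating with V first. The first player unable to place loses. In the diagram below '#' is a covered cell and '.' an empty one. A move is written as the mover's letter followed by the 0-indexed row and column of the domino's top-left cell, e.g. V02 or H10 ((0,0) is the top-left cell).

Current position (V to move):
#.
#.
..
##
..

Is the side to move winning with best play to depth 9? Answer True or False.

V winning at [#./#./../##/..]: False

ply 1, V at #./#./../##/.. | V01=-1→##/##/../##/..*; V11=-1→#./##/.#/##/..
ply 2, H at ##/##/../##/.. | H20=+1→##/##/##/##/..*; H40=+1→##/##/../##/##
ply 3: ##/##/##/##/.. is terminal -1 (V); from #./#./../##/.. depth 9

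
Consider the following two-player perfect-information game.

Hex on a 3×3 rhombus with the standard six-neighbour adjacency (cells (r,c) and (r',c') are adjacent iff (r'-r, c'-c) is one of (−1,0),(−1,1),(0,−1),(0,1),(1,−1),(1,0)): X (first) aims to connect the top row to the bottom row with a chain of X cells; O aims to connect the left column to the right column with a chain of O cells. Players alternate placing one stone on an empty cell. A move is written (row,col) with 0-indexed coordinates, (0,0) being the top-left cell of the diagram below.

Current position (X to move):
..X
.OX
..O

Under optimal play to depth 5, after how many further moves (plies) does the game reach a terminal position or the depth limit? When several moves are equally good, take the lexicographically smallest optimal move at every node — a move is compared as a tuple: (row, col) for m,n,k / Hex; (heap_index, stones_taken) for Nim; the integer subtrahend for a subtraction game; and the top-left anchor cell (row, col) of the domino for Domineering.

p1 X@[..X/.OX/..O]: (0,0)[X.X/.OX/..O]-1 (0,1)[.XX/.OX/..O]-1 (1,0)[..X/XOX/..O]+1* (2,0)[..X/.OX/X.O]+1 (2,1)[..X/.OX/.XO]+1
p2 O@[..X/XOX/..O]: (0,0)[O.X/XOX/..O]-1* (0,1)[.OX/XOX/..O]-1 (2,0)[..X/XOX/O.O]-1 (2,1)[..X/XOX/.OO]-1
p3 X@[O.X/XOX/..O]: (0,1)[OXX/XOX/..O]+1* (2,0)[O.X/XOX/X.O]+1 (2,1)[O.X/XOX/.XO]+1
p4 O@[OXX/XOX/..O]: (2,0)[OXX/XOX/O.O]-1* (2,1)[OXX/XOX/.OO]-1
p5 X@[OXX/XOX/O.O]: (2,1)[OXX/XOX/OXO]+1*
p6 O@[OXX/XOX/OXO] terminal -1; root [..X/.OX/..O] d5

PV length from [..X/.OX/..O]: 5 plies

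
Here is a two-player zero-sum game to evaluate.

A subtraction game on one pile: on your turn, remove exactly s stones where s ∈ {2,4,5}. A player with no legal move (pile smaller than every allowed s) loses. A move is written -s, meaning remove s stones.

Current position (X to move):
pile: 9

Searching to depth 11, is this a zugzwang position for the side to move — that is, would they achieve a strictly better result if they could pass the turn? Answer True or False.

p1 X@[9]: -2[7]+1* -4[5]-1 -5[4]-1
p2 O@[7]: -2[5]-1* -4[3]-1 -5[2]-1
p3 X@[5]: -2[3]-1 -4[1]+1* -5[0]+1
p4 O@[1] terminal -1; root [9] d11
if X skipped the turn, O would face:
~ p1 O@[9]: -2[7]+1* -4[5]-1 -5[4]-1
~ p2 X@[7]: -2[5]-1* -4[3]-1 -5[2]-1
~ p3 O@[5]: -2[3]-1 -4[1]+1* -5[0]+1
~ p4 X@[1] terminal -1; root [9] d11
compare (X): move=+1 vs pass=-1

zugzwang(9, X) = False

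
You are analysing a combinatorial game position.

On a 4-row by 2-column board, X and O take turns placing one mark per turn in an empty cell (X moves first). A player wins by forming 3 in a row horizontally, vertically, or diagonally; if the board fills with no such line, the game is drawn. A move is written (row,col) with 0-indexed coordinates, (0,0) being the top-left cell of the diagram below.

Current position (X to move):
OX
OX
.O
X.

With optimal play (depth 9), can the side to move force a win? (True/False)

[OX/OX/.O/X.] X move#1: (2,0):+0/OX/OX/XO/X.*, (3,1):-1/OX/OX/.O/XX
[OX/OX/XO/X.] O move#2: (3,1):+0/OX/OX/XO/XO*
[OX/OX/XO/XO] end (terminal +0, X#3); searched OX/OX/.O/X. to 9

X winning at [OX/OX/.O/X.]: False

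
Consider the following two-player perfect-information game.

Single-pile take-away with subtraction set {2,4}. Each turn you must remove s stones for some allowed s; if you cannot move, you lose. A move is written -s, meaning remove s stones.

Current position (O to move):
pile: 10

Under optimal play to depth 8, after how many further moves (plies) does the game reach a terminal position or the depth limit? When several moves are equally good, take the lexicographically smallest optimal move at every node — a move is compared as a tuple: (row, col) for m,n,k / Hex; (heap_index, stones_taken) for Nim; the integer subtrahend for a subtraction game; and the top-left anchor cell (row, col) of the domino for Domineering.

p1 O@[10]: -2[8]-1 -4[6]+1*
p2 X@[6]: -2[4]-1* -4[2]-1
p3 O@[4]: -2[2]-1 -4[0]+1*
p4 X@[0] terminal -1; root [10] d8

PV length from [10]: 3 plies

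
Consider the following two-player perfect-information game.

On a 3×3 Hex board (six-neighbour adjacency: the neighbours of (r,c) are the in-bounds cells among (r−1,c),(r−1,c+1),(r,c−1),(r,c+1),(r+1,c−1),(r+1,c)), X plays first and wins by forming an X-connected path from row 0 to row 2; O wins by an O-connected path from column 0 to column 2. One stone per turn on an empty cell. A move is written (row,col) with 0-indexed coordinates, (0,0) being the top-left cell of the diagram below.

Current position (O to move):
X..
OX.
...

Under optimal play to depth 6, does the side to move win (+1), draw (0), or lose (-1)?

ply 1, O at X../OX./... | (0,1)=-1→XO./OX./...*; (0,2)=-1→X.O/OX./...; (1,2)=-1→X../OXO/...; (2,0)=-1→X../OX./O..; (2,1)=-1→X../OX./.O.; (2,2)=-1→X../OX./..O
ply 2, X at XO./OX./... | (0,2)=+1→XOX/OX./...*; (1,2)=-1→XO./OXX/...; (2,0)=-1→XO./OX./X..; (2,1)=-1→XO./OX./.X.; (2,2)=-1→XO./OX./..X
ply 3, O at XOX/OX./... | (1,2)=-1→XOX/OXO/...*; (2,0)=-1→XOX/OX./O..; (2,1)=-1→XOX/OX./.O.; (2,2)=-1→XOX/OX./..O
ply 4, X at XOX/OXO/... | (2,0)=+1→XOX/OXO/X..*; (2,1)=+1→XOX/OXO/.X.; (2,2)=+1→XOX/OXO/..X
ply 5: XOX/OXO/X.. is terminal -1 (O); from X../OX./... depth 6

value(X../OX./..., O) = -1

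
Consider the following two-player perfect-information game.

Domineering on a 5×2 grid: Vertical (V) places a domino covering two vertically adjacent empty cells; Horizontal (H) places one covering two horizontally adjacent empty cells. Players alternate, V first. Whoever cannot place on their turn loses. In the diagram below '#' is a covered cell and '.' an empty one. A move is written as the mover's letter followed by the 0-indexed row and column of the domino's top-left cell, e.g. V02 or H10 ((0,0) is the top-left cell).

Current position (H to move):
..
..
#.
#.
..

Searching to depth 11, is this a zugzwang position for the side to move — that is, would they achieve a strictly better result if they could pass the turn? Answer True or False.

zugzwang(../../#./#./.., H) = False

ply 1, H at ../../#./#./.. | H00=+1→##/../#./#./..*; H10=+1→../##/#./#./..; H40=-1→../../#./#./##
ply 2, V at ##/../#./#./.. | V11=-1→##/.#/##/#./..*; V21=-1→##/../##/##/..; V31=-1→##/../#./##/.#
ply 3, H at ##/.#/##/#./.. | H40=+1→##/.#/##/#./##*
ply 4: ##/.#/##/#./## is terminal -1 (V); from ../../#./#./.. depth 11
pass branch (V moves first from the same position):
  | ply 1, V at ../../#./#./.. | V00=+1→#./#./#./#./..*; V01=+1→.#/.#/#./#./..; V11=+1→../.#/##/#./..; V21=-1→../../##/##/..; V31=-1→../../#./##/.#
  | ply 2, H at #./#./#./#./.. | H40=-1→#./#./#./#./##*
  | ply 3, V at #./#./#./#./## | V01=+1→##/##/#./#./##*; V11=+1→#./##/##/#./##; V21=+1→#./#./##/##/##
  | ply 4: ##/##/#./#./## is terminal -1 (H); from ../../#./#./.. depth 11
H moving scores +1; H passing scores -1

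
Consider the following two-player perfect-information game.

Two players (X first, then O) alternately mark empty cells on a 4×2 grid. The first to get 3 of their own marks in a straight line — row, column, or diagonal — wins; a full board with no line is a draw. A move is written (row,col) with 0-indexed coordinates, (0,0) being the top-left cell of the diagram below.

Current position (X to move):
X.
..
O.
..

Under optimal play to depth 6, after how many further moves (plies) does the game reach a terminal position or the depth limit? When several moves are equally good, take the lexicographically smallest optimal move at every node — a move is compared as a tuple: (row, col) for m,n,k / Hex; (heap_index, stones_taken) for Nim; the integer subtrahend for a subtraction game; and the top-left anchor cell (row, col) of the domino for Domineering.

[X./../O./..] X move#1: (0,1):+0/XX/../O./..*, (1,0):+0/X./X./O./.., (1,1):+0/X./.X/O./.., (2,1):+0/X./../OX/.., (3,0):+0/X./../O./X., (3,1):+0/X./../O./.X
[XX/../O./..] O move#2: (1,0):+0/XX/O./O./..*, (1,1):+0/XX/.O/O./.., (2,1):+0/XX/../OO/.., (3,0):+0/XX/../O./O., (3,1):+0/XX/../O./.O
[XX/O./O./..] X move#3: (1,1):-1/XX/OX/O./.., (2,1):-1/XX/O./OX/.., (3,0):+0/XX/O./O./X.*, (3,1):-1/XX/O./O./.X
[XX/O./O./X.] O move#4: (1,1):+0/XX/OO/O./X.*, (2,1):+0/XX/O./OO/X., (3,1):+0/XX/O./O./XO
[XX/OO/O./X.] X move#5: (2,1):+0/XX/OO/OX/X.*, (3,1):+0/XX/OO/O./XX
[XX/OO/OX/X.] O move#6: (3,1):+0/XX/OO/OX/XO*
[XX/OO/OX/XO] end (terminal +0, X#7); searched X./../O./.. to 6

PV length from [X./../O./..]: 6 plies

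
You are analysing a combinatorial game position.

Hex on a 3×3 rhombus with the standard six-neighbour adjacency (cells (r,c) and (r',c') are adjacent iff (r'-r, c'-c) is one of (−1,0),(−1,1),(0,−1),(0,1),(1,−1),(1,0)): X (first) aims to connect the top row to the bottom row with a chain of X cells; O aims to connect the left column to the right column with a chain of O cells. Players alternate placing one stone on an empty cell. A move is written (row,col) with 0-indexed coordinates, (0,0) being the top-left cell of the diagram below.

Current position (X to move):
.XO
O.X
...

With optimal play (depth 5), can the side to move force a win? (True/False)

X winning at [.XO/O.X/...]: True

p1 X@[.XO/O.X/...]: (0,0)[XXO/O.X/...]-1 (1,1)[.XO/OXX/...]+1* (2,0)[.XO/O.X/X..]-1 (2,1)[.XO/O.X/.X.]-1 (2,2)[.XO/O.X/..X]-1
p2 O@[.XO/OXX/...]: (0,0)[OXO/OXX/...]-1* (2,0)[.XO/OXX/O..]-1 (2,1)[.XO/OXX/.O.]-1 (2,2)[.XO/OXX/..O]-1
p3 X@[OXO/OXX/...]: (2,0)[OXO/OXX/X..]+1* (2,1)[OXO/OXX/.X.]+1 (2,2)[OXO/OXX/..X]+1
p4 O@[OXO/OXX/X..] terminal -1; root [.XO/O.X/...] d5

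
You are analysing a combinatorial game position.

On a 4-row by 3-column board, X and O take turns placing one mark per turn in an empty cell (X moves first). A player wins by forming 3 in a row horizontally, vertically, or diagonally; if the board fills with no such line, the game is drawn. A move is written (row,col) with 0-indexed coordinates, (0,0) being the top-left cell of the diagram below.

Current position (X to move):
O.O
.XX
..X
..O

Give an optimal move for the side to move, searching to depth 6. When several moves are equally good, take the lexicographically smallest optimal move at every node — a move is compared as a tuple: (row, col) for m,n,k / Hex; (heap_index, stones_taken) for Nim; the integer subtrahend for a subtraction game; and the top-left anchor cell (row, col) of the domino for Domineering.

p1 X@[O.O/.XX/..X/..O]: (0,1)[OXO/.XX/..X/..O]+1* (1,0)[O.O/XXX/..X/..O]+1 (2,0)[O.O/.XX/X.X/..O]-1 (2,1)[O.O/.XX/.XX/..O]-1 (3,0)[O.O/.XX/..X/X.O]-1 (3,1)[O.O/.XX/..X/.XO]-1
p2 O@[OXO/.XX/..X/..O]: (1,0)[OXO/OXX/..X/..O]-1* (2,0)[OXO/.XX/O.X/..O]-1 (2,1)[OXO/.XX/.OX/..O]-1 (3,0)[OXO/.XX/..X/O.O]-1 (3,1)[OXO/.XX/..X/.OO]-1
p3 X@[OXO/OXX/..X/..O]: (2,0)[OXO/OXX/X.X/..O]-1 (2,1)[OXO/OXX/.XX/..O]+1* (3,0)[OXO/OXX/..X/X.O]-1 (3,1)[OXO/OXX/..X/.XO]-1
p4 O@[OXO/OXX/.XX/..O] terminal -1; root [O.O/.XX/..X/..O] d6

X's best at [O.O/.XX/..X/..O]: (0,1)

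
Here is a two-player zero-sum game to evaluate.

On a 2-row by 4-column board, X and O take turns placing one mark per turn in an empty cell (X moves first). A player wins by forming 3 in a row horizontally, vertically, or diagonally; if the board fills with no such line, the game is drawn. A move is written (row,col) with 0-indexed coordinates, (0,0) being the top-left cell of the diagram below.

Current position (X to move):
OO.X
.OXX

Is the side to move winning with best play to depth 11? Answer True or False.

X winning at [OO.X/.OXX]: False

ply 1, X at OO.X/.OXX | (0,2)=+0→OOXX/.OXX*; (1,0)=-1→OO.X/XOXX
ply 2, O at OOXX/.OXX | (1,0)=+0→OOXX/OOXX*
ply 3: OOXX/OOXX is terminal +0 (X); from OO.X/.OXX depth 11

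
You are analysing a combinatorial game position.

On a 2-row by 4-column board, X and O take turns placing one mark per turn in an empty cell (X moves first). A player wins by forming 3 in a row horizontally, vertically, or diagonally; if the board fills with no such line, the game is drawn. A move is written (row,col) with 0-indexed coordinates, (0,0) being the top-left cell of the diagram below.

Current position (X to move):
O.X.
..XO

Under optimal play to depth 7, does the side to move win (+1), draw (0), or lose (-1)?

[O.X./..XO] X move#1: (0,1):+0/OXX./..XO*, (0,3):+0/O.XX/..XO, (1,0):+0/O.X./X.XO, (1,1):+0/O.X./.XXO
[OXX./..XO] O move#2: (0,3):+0/OXXO/..XO*, (1,0):-1/OXX./O.XO, (1,1):-1/OXX./.OXO
[OXXO/..XO] X move#3: (1,0):+0/OXXO/X.XO*, (1,1):+0/OXXO/.XXO
[OXXO/X.XO] O move#4: (1,1):+0/OXXO/XOXO*
[OXXO/XOXO] end (terminal +0, X#5); searched O.X./..XO to 7

value(O.X./..XO, X) = 0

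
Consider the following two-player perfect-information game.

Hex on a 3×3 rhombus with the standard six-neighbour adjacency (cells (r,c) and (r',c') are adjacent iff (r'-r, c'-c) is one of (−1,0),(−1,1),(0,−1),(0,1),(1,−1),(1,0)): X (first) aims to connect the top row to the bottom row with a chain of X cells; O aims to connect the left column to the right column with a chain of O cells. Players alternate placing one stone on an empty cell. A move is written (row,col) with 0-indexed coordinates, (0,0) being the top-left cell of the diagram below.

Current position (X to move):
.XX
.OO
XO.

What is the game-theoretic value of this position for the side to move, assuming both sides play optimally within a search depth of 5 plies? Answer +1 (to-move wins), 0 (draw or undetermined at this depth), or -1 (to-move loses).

[.XX/.OO/XO.] X move#1: (0,0):-1/XXX/.OO/XO., (1,0):+1/.XX/XOO/XO.*, (2,2):-1/.XX/.OO/XOX
[.XX/XOO/XO.] end (terminal -1, O#2); searched .XX/.OO/XO. to 5

value(.XX/.OO/XO., X) = +1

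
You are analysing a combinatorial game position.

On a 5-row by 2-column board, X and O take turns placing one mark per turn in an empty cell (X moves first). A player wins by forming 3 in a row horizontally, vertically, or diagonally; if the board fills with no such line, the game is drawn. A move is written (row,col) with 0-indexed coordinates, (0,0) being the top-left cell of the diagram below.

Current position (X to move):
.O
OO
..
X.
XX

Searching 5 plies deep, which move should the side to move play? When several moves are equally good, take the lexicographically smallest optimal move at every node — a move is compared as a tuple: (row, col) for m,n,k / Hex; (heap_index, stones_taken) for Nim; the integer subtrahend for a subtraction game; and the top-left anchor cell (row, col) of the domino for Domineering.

X's best at [.O/OO/../X./XX]: (2,0)

p1 X@[.O/OO/../X./XX]: (0,0)[XO/OO/../X./XX]-1 (2,0)[.O/OO/X./X./XX]+1* (2,1)[.O/OO/.X/X./XX]+1 (3,1)[.O/OO/../XX/XX]-1
p2 O@[.O/OO/X./X./XX] terminal -1; root [.O/OO/../X./XX] d5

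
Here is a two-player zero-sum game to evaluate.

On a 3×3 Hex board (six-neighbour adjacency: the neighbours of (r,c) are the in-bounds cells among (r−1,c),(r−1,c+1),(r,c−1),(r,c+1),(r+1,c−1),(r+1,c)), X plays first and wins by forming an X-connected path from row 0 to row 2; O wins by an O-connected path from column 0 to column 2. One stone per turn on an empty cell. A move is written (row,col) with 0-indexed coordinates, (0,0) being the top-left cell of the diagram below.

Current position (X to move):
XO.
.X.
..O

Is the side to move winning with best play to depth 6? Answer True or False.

X winning at [XO./.X./..O]: True

[XO./.X./..O] X move#1: (0,2):+1/XOX/.X./..O*, (1,0):+1/XO./XX./..O, (1,2):+1/XO./.XX/..O, (2,0):+1/XO./.X./X.O, (2,1):+1/XO./.X./.XO
[XOX/.X./..O] O move#2: (1,0):-1/XOX/OX./..O*, (1,2):-1/XOX/.XO/..O, (2,0):-1/XOX/.X./O.O, (2,1):-1/XOX/.X./.OO
[XOX/OX./..O] X move#3: (1,2):+1/XOX/OXX/..O*, (2,0):+1/XOX/OX./X.O, (2,1):+1/XOX/OX./.XO
[XOX/OXX/..O] O move#4: (2,0):-1/XOX/OXX/O.O*, (2,1):-1/XOX/OXX/.OO
[XOX/OXX/O.O] X move#5: (2,1):+1/XOX/OXX/OXO*
[XOX/OXX/OXO] end (terminal -1, O#6); searched XO./.X./..O to 6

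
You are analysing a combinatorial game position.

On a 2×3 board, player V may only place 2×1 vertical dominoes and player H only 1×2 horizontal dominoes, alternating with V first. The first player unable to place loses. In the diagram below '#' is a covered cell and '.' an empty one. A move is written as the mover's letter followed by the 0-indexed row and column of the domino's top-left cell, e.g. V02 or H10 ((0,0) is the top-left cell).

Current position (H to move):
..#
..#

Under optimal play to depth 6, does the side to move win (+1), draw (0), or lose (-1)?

value(..#/..#, H) = +1

p1 H@[..#/..#]: H00[###/..#]+1* H10[..#/###]+1
p2 V@[###/..#] terminal -1; root [..#/..#] d6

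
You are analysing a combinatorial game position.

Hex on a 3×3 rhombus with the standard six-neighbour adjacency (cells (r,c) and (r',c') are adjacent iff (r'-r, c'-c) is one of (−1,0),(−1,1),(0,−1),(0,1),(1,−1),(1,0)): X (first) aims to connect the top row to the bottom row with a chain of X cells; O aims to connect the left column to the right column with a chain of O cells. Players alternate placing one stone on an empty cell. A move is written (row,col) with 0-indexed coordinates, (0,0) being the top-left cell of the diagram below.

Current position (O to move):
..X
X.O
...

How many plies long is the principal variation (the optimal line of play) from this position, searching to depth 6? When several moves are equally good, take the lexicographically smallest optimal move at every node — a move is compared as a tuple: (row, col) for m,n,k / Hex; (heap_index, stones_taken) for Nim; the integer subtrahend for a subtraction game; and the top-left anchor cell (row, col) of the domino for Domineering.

[..X/X.O/...] O move#1: (0,0):-1/O.X/X.O/..., (0,1):-1/.OX/X.O/..., (1,1):-1/..X/XOO/..., (2,0):+1/..X/X.O/O..*, (2,1):-1/..X/X.O/.O., (2,2):-1/..X/X.O/..O
[..X/X.O/O..] X move#2: (0,0):-1/X.X/X.O/O..*, (0,1):-1/.XX/X.O/O.., (1,1):-1/..X/XXO/O.., (2,1):-1/..X/X.O/OX., (2,2):-1/..X/X.O/O.X
[X.X/X.O/O..] O move#3: (0,1):+1/XOX/X.O/O..*, (1,1):+1/X.X/XOO/O.., (2,1):+1/X.X/X.O/OO., (2,2):+1/X.X/X.O/O.O
[XOX/X.O/O..] X move#4: (1,1):-1/XOX/XXO/O..*, (2,1):-1/XOX/X.O/OX., (2,2):-1/XOX/X.O/O.X
[XOX/XXO/O..] O move#5: (2,1):+1/XOX/XXO/OO.*, (2,2):-1/XOX/XXO/O.O
[XOX/XXO/OO.] end (terminal -1, X#6); searched ..X/X.O/... to 6

PV length from [..X/X.O/...]: 5 plies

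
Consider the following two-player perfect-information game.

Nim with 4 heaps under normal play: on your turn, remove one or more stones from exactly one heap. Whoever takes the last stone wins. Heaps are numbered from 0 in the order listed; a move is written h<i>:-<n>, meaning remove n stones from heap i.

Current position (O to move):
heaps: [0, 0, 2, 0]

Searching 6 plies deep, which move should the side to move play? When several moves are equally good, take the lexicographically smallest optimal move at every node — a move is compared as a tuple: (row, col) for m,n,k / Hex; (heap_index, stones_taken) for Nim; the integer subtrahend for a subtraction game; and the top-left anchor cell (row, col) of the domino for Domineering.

O's best at [(0,0,2,0)]: h2:-2

[(0,0,2,0)] O move#1: h2:-1:-1/(0,0,1,0), h2:-2:+1/(0,0,0,0)*
[(0,0,0,0)] end (terminal -1, X#2); searched (0,0,2,0) to 6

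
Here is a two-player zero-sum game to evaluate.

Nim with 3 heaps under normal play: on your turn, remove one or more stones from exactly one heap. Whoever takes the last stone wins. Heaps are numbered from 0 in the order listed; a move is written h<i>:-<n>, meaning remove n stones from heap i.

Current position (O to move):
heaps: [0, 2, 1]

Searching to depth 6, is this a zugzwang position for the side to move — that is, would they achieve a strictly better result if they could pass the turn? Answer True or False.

zugzwang((0,2,1), O) = False

ply 1, O at (0,2,1) | h1:-1=+1→(0,1,1)*; h1:-2=-1→(0,0,1); h2:-1=-1→(0,2,0)
ply 2, X at (0,1,1) | h1:-1=-1→(0,0,1)*; h2:-1=-1→(0,1,0)
ply 3, O at (0,0,1) | h2:-1=+1→(0,0,0)*
ply 4: (0,0,0) is terminal -1 (X); from (0,2,1) depth 6
pass branch (X moves first from the same position):
  | ply 1, X at (0,2,1) | h1:-1=+1→(0,1,1)*; h1:-2=-1→(0,0,1); h2:-1=-1→(0,2,0)
  | ply 2, O at (0,1,1) | h1:-1=-1→(0,0,1)*; h2:-1=-1→(0,1,0)
  | ply 3, X at (0,0,1) | h2:-1=+1→(0,0,0)*
  | ply 4: (0,0,0) is terminal -1 (O); from (0,2,1) depth 6
O moving scores +1; O passing scores -1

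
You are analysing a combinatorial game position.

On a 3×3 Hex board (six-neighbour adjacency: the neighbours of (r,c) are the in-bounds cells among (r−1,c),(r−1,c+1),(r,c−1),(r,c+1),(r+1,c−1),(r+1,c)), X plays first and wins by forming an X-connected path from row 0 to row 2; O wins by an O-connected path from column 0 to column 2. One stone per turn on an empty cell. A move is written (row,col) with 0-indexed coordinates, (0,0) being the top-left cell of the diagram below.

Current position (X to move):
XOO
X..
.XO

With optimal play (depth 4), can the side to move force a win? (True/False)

X winning at [XOO/X../.XO]: True

ply 1, X at XOO/X../.XO | (1,1)=+1→XOO/XX./.XO*; (1,2)=+1→XOO/X.X/.XO; (2,0)=+1→XOO/X../XXO
ply 2: XOO/XX./.XO is terminal -1 (O); from XOO/X../.XO depth 4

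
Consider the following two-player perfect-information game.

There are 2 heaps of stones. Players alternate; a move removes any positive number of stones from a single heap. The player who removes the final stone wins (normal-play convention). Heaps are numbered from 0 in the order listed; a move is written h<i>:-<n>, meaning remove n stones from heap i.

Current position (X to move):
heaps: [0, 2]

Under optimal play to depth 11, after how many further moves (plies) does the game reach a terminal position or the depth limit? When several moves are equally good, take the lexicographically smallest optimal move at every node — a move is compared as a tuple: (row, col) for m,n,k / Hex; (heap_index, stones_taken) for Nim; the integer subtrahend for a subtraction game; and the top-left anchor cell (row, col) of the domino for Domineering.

[(0,2)] X move#1: h1:-1:-1/(0,1), h1:-2:+1/(0,0)*
[(0,0)] end (terminal -1, O#2); searched (0,2) to 11

PV length from [(0,2)]: 1 ply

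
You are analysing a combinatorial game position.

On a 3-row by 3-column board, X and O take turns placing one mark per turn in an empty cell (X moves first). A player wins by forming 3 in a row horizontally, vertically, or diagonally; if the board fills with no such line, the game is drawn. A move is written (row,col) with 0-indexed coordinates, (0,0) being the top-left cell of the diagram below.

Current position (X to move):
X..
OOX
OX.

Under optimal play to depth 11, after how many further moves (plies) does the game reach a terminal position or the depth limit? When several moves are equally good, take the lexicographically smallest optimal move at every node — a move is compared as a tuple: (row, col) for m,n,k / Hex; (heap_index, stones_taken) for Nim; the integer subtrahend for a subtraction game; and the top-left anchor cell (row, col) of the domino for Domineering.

p1 X@[X../OOX/OX.]: (0,1)[XX./OOX/OX.]-1 (0,2)[X.X/OOX/OX.]+1* (2,2)[X../OOX/OXX]-1
p2 O@[X.X/OOX/OX.]: (0,1)[XOX/OOX/OX.]-1* (2,2)[X.X/OOX/OXO]-1
p3 X@[XOX/OOX/OX.]: (2,2)[XOX/OOX/OXX]+1*
p4 O@[XOX/OOX/OXX] terminal -1; root [X../OOX/OX.] d11

PV length from [X../OOX/OX.]: 3 plies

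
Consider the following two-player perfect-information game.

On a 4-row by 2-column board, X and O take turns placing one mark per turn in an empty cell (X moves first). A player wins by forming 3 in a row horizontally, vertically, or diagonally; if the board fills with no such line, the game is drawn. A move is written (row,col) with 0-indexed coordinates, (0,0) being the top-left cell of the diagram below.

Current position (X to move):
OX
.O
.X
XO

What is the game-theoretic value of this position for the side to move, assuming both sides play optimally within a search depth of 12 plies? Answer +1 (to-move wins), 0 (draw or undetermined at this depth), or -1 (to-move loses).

ply 1, X at OX/.O/.X/XO | (1,0)=+0→OX/XO/.X/XO*; (2,0)=+0→OX/.O/XX/XO
ply 2, O at OX/XO/.X/XO | (2,0)=+0→OX/XO/OX/XO*
ply 3: OX/XO/OX/XO is terminal +0 (X); from OX/.O/.X/XO depth 12

value(OX/.O/.X/XO, X) = 0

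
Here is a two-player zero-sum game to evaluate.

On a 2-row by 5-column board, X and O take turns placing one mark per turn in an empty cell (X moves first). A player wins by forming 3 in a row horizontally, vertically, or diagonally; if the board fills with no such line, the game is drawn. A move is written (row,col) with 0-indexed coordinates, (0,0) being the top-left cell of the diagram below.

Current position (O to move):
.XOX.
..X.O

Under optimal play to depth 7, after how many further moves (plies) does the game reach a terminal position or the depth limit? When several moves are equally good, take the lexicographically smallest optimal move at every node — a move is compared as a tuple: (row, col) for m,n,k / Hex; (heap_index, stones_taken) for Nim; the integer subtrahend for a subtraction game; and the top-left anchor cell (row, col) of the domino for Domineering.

PV length from [.XOX./..X.O]: 5 plies

p1 O@[.XOX./..X.O]: (0,0)[OXOX./..X.O]-1 (0,4)[.XOXO/..X.O]-1 (1,0)[.XOX./O.X.O]+0* (1,1)[.XOX./.OX.O]+0 (1,3)[.XOX./..XOO]+0
p2 X@[.XOX./O.X.O]: (0,0)[XXOX./O.X.O]+0* (0,4)[.XOXX/O.X.O]+0 (1,1)[.XOX./OXX.O]+0 (1,3)[.XOX./O.XXO]+0
p3 O@[XXOX./O.X.O]: (0,4)[XXOXO/O.X.O]+0* (1,1)[XXOX./OOX.O]+0 (1,3)[XXOX./O.XOO]+0
p4 X@[XXOXO/O.X.O]: (1,1)[XXOXO/OXX.O]+0* (1,3)[XXOXO/O.XXO]+0
p5 O@[XXOXO/OXX.O]: (1,3)[XXOXO/OXXOO]+0*
p6 X@[XXOXO/OXXOO] terminal +0; root [.XOX./..X.O] d7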